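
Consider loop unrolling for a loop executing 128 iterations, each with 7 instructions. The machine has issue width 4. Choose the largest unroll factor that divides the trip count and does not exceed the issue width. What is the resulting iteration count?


Largest divisor of 128 <= 4 is 4
New iterations = 128 / 4 = 32

32


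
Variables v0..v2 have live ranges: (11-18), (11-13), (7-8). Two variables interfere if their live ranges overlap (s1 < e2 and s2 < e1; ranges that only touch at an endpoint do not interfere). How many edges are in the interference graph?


Check all pairs for overlapping intervals.
Two intervals (s1,e1) and (s2,e2) overlap if s1 < e2 and s2 < e1.
v0 (11-18) vs v1..v2: overlaps v1 -> 1
v1 (11-13) vs v2: overlaps none -> 0
Total overlapping pairs = 1 + 0 = 1

1


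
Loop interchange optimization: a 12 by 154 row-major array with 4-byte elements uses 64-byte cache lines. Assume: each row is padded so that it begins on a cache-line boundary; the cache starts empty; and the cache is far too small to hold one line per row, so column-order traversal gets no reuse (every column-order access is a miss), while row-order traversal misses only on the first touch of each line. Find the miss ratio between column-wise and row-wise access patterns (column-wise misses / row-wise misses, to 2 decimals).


Each row occupies 154 * 4 = 616 bytes and starts on a line boundary, so it spans ceil(616 / 64) = 10 cache lines.
Row-major traversal misses (one per line touched): 12 * ceil(154 * 4 / 64) = 120
Column-major traversal misses (no reuse, every access misses): 12 * 154 = 1848
Ratio = 1848 / 120 = 15.4

15.4


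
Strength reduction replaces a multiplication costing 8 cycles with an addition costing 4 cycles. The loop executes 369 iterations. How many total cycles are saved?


Per-iteration saving = 8 - 4 = 4
Total saved = 369 * 4 = 1476

1476


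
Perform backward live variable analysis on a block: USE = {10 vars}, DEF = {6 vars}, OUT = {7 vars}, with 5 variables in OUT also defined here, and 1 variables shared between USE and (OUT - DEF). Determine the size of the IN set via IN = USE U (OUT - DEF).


OUT - DEF: 7 - 5 = 2
|IN| = |USE| + |OUT - DEF| - |USE ∩ (OUT - DEF)| = 10 + 2 - 1 = 11

11


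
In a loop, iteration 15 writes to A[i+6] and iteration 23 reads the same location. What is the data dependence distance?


Distance = read iteration - write iteration
= 23 - 15 = 8

8


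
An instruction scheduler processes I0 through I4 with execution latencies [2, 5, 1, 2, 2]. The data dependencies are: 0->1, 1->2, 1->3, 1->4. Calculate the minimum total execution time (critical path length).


Compute longest path through dependency graph: dist(Ik) = max over predecessors of dist + latency(Ik).
dist(I0) = latency 2 = 2
dist(I1) = dist(I0) + 5 = 2 + 5 = 7
dist(I2) = dist(I1) + 1 = 7 + 1 = 8
dist(I3) = dist(I1) + 2 = 7 + 2 = 9
dist(I4) = dist(I1) + 2 = 7 + 2 = 9
Critical path = max dist = 9

9


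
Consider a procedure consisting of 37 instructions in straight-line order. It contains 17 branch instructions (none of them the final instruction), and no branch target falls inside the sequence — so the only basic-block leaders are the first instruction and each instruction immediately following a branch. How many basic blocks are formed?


With no in-sequence branch targets, the leaders are the first instruction plus the instruction after each branch.
Number of basic blocks = branches + 1
= 17 + 1 = 18

18


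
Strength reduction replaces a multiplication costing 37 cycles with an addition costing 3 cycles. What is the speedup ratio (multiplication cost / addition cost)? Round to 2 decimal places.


Ratio = mult_cost / add_cost = 37 / 3 = 12.33

12.33


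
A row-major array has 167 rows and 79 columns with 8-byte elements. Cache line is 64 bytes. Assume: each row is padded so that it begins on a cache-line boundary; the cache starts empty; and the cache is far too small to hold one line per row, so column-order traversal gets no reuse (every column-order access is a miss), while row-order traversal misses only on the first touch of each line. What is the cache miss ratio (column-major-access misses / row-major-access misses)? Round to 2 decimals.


Each row occupies 79 * 8 = 632 bytes and starts on a line boundary, so it spans ceil(632 / 64) = 10 cache lines.
Row-major traversal misses (one per line touched): 167 * ceil(79 * 8 / 64) = 1670
Column-major traversal misses (no reuse, every access misses): 167 * 79 = 13193
Ratio = 13193 / 1670 = 7.9

7.9


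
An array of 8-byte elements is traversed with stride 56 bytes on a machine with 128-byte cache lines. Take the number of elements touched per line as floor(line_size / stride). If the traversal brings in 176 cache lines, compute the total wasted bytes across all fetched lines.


Elements per line = floor(128 / 56) = 2
Bytes used per line = 2 * 8 = 16
Wasted per line = 128 - 16 = 112
Total wasted = 112 * 176 = 19712

19712


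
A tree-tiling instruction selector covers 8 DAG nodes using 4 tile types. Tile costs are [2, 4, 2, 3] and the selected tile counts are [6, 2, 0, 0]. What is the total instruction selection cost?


Total cost = sum(count_i * cost_i)
= 6*2 + 2*4 + 0*2 + 0*3
= 20

20


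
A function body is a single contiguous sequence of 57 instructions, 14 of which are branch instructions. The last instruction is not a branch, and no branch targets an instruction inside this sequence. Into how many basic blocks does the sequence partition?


With no in-sequence branch targets, the leaders are the first instruction plus the instruction after each branch.
Number of basic blocks = branches + 1
= 14 + 1 = 15

15


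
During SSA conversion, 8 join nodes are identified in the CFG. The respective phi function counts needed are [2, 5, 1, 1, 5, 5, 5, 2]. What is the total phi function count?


Total phi functions = sum of phi functions at each join node
= 2 + 5 + 1 + 1 + 5 + 5 + 5 + 2 = 26

26


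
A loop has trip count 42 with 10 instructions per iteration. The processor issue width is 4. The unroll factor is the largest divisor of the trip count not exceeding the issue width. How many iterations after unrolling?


Largest divisor of 42 <= 4 is 3
New iterations = 42 / 3 = 14

14


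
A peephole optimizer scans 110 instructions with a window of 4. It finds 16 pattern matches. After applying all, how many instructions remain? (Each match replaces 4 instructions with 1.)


Each match removes 3 instructions.
Total removed = 16 * 3 = 48
Remaining = 110 - 48 = 62

62


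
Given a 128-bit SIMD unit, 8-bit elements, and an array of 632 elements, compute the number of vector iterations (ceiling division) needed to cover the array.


Width = 128 / 8 = 16 elements per vector op
Iterations = ceil(632 / 16) = 40

40


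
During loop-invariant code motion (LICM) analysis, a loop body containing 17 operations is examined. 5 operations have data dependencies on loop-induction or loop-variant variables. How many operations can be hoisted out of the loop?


Invariant candidates = total - loop-dependent
= 17 - 5 = 12

12


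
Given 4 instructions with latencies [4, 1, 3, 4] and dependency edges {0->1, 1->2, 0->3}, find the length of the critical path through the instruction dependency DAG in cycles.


Compute longest path through dependency graph: dist(Ik) = max over predecessors of dist + latency(Ik).
dist(I0) = latency 4 = 4
dist(I1) = dist(I0) + 1 = 4 + 1 = 5
dist(I2) = dist(I1) + 3 = 5 + 3 = 8
dist(I3) = dist(I0) + 4 = 4 + 4 = 8
Critical path = max dist = 8

8


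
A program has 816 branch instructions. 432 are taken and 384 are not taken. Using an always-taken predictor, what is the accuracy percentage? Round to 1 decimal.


Predictor: always-taken
Correct predictions = 432
Accuracy = 432 / 816 * 100 = 52.9%

52.9


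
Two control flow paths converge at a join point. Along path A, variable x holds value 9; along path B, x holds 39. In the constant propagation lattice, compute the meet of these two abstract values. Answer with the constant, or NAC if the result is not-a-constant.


Meet operation: if both paths give the same constant, result is that constant; if they differ, result is NAC (not-a-constant).
Path A: 9, Path B: 39 -> differ
Result: not-a-constant -> NAC

NAC


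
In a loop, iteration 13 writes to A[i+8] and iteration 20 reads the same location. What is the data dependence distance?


Distance = read iteration - write iteration
= 20 - 13 = 7

7


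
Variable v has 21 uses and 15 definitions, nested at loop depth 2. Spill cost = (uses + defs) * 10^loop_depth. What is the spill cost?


uses + defs = 21 + 15 = 36
10^2 = 100
Spill cost = 36 * 100 = 3600

3600


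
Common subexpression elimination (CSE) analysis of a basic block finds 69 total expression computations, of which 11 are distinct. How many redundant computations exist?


CSE count = total expressions - unique expressions
= 69 - 11 = 58

58


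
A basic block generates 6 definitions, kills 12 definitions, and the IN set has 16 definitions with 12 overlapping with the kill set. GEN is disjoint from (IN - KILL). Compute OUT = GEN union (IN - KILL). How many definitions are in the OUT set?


IN - KILL: 16 - 12 = 4 surviving definitions
OUT = GEN + surviving = 6 + 4 = 10

10


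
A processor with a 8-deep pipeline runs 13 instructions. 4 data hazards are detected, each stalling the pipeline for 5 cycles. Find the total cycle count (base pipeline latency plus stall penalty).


Base cycles = 8 + 13 - 1 = 20
Total stalls = 4 * 5 = 20
Total = 20 + 20 = 40

40


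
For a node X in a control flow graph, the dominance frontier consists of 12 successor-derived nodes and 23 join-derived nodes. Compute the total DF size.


DF(X) = direct successor contributions + join point contributions
= 12 + 23 = 35

35


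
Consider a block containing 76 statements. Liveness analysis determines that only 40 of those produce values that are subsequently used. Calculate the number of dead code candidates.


Dead code = total statements - live definitions
= 76 - 40 = 36

36


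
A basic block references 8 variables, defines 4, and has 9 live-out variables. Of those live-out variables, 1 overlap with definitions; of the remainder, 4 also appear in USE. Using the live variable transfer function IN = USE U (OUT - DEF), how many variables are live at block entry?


OUT - DEF: 9 - 1 = 8
|IN| = |USE| + |OUT - DEF| - |USE ∩ (OUT - DEF)| = 8 + 8 - 4 = 12

12


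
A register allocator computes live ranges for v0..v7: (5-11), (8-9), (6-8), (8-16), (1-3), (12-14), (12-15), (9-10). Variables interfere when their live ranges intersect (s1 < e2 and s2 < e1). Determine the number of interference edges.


Check all pairs for overlapping intervals.
Two intervals (s1,e1) and (s2,e2) overlap if s1 < e2 and s2 < e1.
v0 (5-11) vs v1..v7: overlaps v1, v2, v3, v7 -> 4
v1 (8-9) vs v2..v7: overlaps v3 -> 1
v2 (6-8) vs v3..v7: overlaps none -> 0
v3 (8-16) vs v4..v7: overlaps v5, v6, v7 -> 3
v4 (1-3) vs v5..v7: overlaps none -> 0
v5 (12-14) vs v6..v7: overlaps v6 -> 1
v6 (12-15) vs v7: overlaps none -> 0
Total overlapping pairs = 4 + 1 + 0 + 3 + 0 + 1 + 0 = 9

9


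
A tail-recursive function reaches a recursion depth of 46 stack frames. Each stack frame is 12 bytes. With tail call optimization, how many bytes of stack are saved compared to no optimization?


Without TCO: 46 * 12 = 552 bytes
With TCO: reuse 1 frame = 12 bytes
Savings = 552 - 12 = 540

540


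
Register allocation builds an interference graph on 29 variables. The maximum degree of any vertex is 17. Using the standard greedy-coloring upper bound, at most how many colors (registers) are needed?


Greedy coloring never needs more than (max_degree + 1) colors: when coloring a vertex, at most max_degree neighbors are already colored.
Upper bound = 17 + 1 = 18

18


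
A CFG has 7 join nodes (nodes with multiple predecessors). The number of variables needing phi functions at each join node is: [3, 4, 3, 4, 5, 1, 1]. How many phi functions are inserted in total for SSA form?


Total phi functions = sum of phi functions at each join node
= 3 + 4 + 3 + 4 + 5 + 1 + 1 = 21

21


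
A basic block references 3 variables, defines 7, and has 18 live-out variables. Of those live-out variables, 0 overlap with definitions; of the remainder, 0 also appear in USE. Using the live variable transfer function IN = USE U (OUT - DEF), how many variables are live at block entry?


OUT - DEF: 18 - 0 = 18
|IN| = |USE| + |OUT - DEF| - |USE ∩ (OUT - DEF)| = 3 + 18 - 0 = 21

21


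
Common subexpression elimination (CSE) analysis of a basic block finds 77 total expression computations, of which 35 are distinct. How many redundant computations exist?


CSE count = total expressions - unique expressions
= 77 - 35 = 42

42


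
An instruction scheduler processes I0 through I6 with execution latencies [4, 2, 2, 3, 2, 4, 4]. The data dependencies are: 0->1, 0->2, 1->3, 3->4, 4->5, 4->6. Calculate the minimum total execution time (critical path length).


Compute longest path through dependency graph: dist(Ik) = max over predecessors of dist + latency(Ik).
dist(I0) = latency 4 = 4
dist(I1) = dist(I0) + 2 = 4 + 2 = 6
dist(I2) = dist(I0) + 2 = 4 + 2 = 6
dist(I3) = dist(I1) + 3 = 6 + 3 = 9
dist(I4) = dist(I3) + 2 = 9 + 2 = 11
dist(I5) = dist(I4) + 4 = 11 + 4 = 15
dist(I6) = dist(I4) + 4 = 11 + 4 = 15
Critical path = max dist = 15

15


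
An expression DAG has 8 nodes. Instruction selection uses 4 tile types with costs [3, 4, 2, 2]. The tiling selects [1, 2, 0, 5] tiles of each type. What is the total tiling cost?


Total cost = sum(count_i * cost_i)
= 1*3 + 2*4 + 0*2 + 5*2
= 21

21


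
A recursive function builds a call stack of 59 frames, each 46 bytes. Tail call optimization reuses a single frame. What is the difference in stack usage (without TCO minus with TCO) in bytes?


Without TCO: 59 * 46 = 2714 bytes
With TCO: reuse 1 frame = 46 bytes
Savings = 2714 - 46 = 2668

2668


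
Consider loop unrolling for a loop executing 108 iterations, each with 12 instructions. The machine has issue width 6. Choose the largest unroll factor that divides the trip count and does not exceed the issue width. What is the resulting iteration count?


Largest divisor of 108 <= 6 is 6
New iterations = 108 / 6 = 18

18


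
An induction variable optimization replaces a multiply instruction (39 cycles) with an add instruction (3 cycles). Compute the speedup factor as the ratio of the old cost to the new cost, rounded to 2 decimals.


Ratio = mult_cost / add_cost = 39 / 3 = 13.0

13.0


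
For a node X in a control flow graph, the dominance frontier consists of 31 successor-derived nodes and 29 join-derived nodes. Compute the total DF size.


DF(X) = direct successor contributions + join point contributions
= 31 + 29 = 60

60


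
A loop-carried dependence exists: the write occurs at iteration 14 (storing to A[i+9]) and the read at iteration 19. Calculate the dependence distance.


Distance = read iteration - write iteration
= 19 - 14 = 5

5


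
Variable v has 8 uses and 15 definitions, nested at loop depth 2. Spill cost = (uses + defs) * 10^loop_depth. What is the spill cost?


uses + defs = 8 + 15 = 23
10^2 = 100
Spill cost = 23 * 100 = 2300

2300


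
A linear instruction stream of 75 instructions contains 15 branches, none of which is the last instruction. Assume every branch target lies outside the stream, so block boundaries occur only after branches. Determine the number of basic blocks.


With no in-sequence branch targets, the leaders are the first instruction plus the instruction after each branch.
Number of basic blocks = branches + 1
= 15 + 1 = 16

16


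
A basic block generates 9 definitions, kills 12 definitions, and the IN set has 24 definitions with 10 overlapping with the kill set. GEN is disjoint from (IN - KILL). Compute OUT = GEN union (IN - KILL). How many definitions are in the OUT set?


IN - KILL: 24 - 10 = 14 surviving definitions
OUT = GEN + surviving = 9 + 14 = 23

23


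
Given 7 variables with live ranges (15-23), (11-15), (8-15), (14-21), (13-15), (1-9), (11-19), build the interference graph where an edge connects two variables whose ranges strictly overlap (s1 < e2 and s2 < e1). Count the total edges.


Check all pairs for overlapping intervals.
Two intervals (s1,e1) and (s2,e2) overlap if s1 < e2 and s2 < e1.
v0 (15-23) vs v1..v6: overlaps v3, v6 -> 2
v1 (11-15) vs v2..v6: overlaps v2, v3, v4, v6 -> 4
v2 (8-15) vs v3..v6: overlaps v3, v4, v5, v6 -> 4
v3 (14-21) vs v4..v6: overlaps v4, v6 -> 2
v4 (13-15) vs v5..v6: overlaps v6 -> 1
v5 (1-9) vs v6: overlaps none -> 0
Total overlapping pairs = 2 + 4 + 4 + 2 + 1 + 0 = 13

13


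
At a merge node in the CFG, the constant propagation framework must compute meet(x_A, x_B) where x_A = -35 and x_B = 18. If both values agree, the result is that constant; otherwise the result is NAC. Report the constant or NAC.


Meet operation: if both paths give the same constant, result is that constant; if they differ, result is NAC (not-a-constant).
Path A: -35, Path B: 18 -> differ
Result: not-a-constant -> NAC

NAC


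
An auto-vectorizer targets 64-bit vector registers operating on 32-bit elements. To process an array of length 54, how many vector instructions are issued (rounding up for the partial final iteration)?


Width = 64 / 32 = 2 elements per vector op
Iterations = ceil(54 / 2) = 27

27


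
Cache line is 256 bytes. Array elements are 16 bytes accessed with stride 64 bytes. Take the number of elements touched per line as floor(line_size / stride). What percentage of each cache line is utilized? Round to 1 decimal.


Elements per cache line = floor(256 / 64) = 4
Bytes used = 4 * 16 = 64
Utilization = 64 / 256 * 100 = 25.0%

25.0


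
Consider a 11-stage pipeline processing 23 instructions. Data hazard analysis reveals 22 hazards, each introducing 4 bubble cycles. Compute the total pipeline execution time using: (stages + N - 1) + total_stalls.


Base cycles = 11 + 23 - 1 = 33
Total stalls = 22 * 4 = 88
Total = 33 + 88 = 121

121


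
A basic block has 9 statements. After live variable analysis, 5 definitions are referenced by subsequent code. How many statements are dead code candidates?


Dead code = total statements - live definitions
= 9 - 5 = 4

4


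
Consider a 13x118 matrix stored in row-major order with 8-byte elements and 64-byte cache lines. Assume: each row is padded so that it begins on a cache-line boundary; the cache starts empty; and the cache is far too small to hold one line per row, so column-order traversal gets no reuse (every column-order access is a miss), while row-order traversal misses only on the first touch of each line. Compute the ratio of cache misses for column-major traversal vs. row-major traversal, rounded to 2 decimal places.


Each row occupies 118 * 8 = 944 bytes and starts on a line boundary, so it spans ceil(944 / 64) = 15 cache lines.
Row-major traversal misses (one per line touched): 13 * ceil(118 * 8 / 64) = 195
Column-major traversal misses (no reuse, every access misses): 13 * 118 = 1534
Ratio = 1534 / 195 = 7.87

7.87


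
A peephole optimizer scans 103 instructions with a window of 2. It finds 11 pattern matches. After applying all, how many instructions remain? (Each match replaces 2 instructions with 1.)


Each match removes 1 instructions.
Total removed = 11 * 1 = 11
Remaining = 103 - 11 = 92

92


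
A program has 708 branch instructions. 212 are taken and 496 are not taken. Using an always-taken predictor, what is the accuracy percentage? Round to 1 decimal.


Predictor: always-taken
Correct predictions = 212
Accuracy = 212 / 708 * 100 = 29.9%

29.9


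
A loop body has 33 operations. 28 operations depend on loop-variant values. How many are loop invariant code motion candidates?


Invariant candidates = total - loop-dependent
= 33 - 28 = 5

5


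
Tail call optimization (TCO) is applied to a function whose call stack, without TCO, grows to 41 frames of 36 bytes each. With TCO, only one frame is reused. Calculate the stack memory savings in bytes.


Without TCO: 41 * 36 = 1476 bytes
With TCO: reuse 1 frame = 36 bytes
Savings = 1476 - 36 = 1440

1440


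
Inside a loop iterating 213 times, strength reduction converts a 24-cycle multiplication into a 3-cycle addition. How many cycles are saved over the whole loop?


Per-iteration saving = 24 - 3 = 21
Total saved = 213 * 21 = 4473

4473


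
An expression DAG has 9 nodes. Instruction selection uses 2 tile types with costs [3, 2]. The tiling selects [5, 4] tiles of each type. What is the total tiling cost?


Total cost = sum(count_i * cost_i)
= 5*3 + 4*2
= 23

23


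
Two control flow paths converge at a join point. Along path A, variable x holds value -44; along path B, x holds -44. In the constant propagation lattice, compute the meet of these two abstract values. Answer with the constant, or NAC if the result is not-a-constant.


Meet operation: if both paths give the same constant, result is that constant; if they differ, result is NAC (not-a-constant).
Path A: -44, Path B: -44 -> equal
Result: constant -> -44

-44


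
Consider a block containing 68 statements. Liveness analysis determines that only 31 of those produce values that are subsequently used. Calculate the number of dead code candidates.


Dead code = total statements - live definitions
= 68 - 31 = 37

37


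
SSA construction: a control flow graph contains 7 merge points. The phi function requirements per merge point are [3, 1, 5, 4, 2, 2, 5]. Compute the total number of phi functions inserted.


Total phi functions = sum of phi functions at each join node
= 3 + 1 + 5 + 4 + 2 + 2 + 5 = 22

22


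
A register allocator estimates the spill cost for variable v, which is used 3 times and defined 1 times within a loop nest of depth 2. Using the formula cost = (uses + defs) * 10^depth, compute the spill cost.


uses + defs = 3 + 1 = 4
10^2 = 100
Spill cost = 4 * 100 = 400

400


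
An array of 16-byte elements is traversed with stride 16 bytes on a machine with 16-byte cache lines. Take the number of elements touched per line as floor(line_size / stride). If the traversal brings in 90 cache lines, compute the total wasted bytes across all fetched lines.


Elements per line = floor(16 / 16) = 1
Bytes used per line = 1 * 16 = 16
Wasted per line = 16 - 16 = 0
Total wasted = 0 * 90 = 0

0


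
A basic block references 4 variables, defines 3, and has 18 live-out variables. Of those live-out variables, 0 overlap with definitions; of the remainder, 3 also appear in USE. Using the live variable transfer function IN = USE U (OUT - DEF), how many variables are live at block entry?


OUT - DEF: 18 - 0 = 18
|IN| = |USE| + |OUT - DEF| - |USE ∩ (OUT - DEF)| = 4 + 18 - 3 = 19

19


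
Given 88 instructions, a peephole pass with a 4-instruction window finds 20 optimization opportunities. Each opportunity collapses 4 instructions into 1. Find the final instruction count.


Each match removes 3 instructions.
Total removed = 20 * 3 = 60
Remaining = 88 - 60 = 28

28


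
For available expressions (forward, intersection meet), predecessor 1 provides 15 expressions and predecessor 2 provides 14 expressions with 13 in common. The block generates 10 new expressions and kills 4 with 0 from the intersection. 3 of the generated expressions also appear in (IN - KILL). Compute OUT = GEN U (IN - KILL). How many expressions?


IN = intersection of predecessors = 13
IN - KILL = 13 - 0 = 13
|OUT| = |GEN| + |IN - KILL| - |GEN ∩ (IN - KILL)| = 10 + 13 - 3 = 20

20


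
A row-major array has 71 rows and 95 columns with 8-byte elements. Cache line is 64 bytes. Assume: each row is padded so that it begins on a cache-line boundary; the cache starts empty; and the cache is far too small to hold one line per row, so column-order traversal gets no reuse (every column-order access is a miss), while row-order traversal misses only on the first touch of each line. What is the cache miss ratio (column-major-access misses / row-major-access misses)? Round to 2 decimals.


Each row occupies 95 * 8 = 760 bytes and starts on a line boundary, so it spans ceil(760 / 64) = 12 cache lines.
Row-major traversal misses (one per line touched): 71 * ceil(95 * 8 / 64) = 852
Column-major traversal misses (no reuse, every access misses): 71 * 95 = 6745
Ratio = 6745 / 852 = 7.92

7.92


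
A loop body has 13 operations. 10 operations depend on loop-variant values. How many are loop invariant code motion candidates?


Invariant candidates = total - loop-dependent
= 13 - 10 = 3

3


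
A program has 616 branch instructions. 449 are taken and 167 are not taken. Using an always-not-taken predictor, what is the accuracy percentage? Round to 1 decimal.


Predictor: always-not-taken
Correct predictions = 167
Accuracy = 167 / 616 * 100 = 27.1%

27.1


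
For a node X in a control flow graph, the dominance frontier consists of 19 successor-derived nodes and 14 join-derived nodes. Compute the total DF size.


DF(X) = direct successor contributions + join point contributions
= 19 + 14 = 33

33


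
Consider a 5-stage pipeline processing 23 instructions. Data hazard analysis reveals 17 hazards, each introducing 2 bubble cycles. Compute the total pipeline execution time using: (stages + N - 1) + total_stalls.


Base cycles = 5 + 23 - 1 = 27
Total stalls = 17 * 2 = 34
Total = 27 + 34 = 61

61


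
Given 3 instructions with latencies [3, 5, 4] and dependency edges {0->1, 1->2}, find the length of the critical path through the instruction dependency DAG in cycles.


Compute longest path through dependency graph: dist(Ik) = max over predecessors of dist + latency(Ik).
dist(I0) = latency 3 = 3
dist(I1) = dist(I0) + 5 = 3 + 5 = 8
dist(I2) = dist(I1) + 4 = 8 + 4 = 12
Critical path = max dist = 12

12


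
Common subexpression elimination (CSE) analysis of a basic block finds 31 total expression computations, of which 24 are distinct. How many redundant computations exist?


CSE count = total expressions - unique expressions
= 31 - 24 = 7

7


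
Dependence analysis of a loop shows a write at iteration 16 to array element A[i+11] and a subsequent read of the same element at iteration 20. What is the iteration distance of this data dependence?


Distance = read iteration - write iteration
= 20 - 16 = 4

4


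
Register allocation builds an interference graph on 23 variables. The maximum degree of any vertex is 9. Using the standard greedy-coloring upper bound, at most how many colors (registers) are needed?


Greedy coloring never needs more than (max_degree + 1) colors: when coloring a vertex, at most max_degree neighbors are already colored.
Upper bound = 9 + 1 = 10

10


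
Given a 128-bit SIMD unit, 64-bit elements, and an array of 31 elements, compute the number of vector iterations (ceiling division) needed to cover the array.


Width = 128 / 64 = 2 elements per vector op
Iterations = ceil(31 / 2) = 16

16


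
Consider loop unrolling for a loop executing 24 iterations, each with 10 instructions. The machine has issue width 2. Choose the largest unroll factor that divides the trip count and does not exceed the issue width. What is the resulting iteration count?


Largest divisor of 24 <= 2 is 2
New iterations = 24 / 2 = 12

12


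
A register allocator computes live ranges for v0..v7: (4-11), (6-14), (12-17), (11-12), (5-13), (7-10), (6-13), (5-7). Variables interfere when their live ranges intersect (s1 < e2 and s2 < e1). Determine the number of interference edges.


Check all pairs for overlapping intervals.
Two intervals (s1,e1) and (s2,e2) overlap if s1 < e2 and s2 < e1.
v0 (4-11) vs v1..v7: overlaps v1, v4, v5, v6, v7 -> 5
v1 (6-14) vs v2..v7: overlaps v2, v3, v4, v5, v6, v7 -> 6
v2 (12-17) vs v3..v7: overlaps v4, v6 -> 2
v3 (11-12) vs v4..v7: overlaps v4, v6 -> 2
v4 (5-13) vs v5..v7: overlaps v5, v6, v7 -> 3
v5 (7-10) vs v6..v7: overlaps v6 -> 1
v6 (6-13) vs v7: overlaps v7 -> 1
Total overlapping pairs = 5 + 6 + 2 + 2 + 3 + 1 + 1 = 20

20


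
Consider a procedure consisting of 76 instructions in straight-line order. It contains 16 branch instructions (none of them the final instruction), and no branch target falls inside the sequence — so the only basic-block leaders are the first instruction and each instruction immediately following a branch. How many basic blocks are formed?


With no in-sequence branch targets, the leaders are the first instruction plus the instruction after each branch.
Number of basic blocks = branches + 1
= 16 + 1 = 17

17


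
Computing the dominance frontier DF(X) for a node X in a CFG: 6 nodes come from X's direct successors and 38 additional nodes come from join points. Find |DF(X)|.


DF(X) = direct successor contributions + join point contributions
= 6 + 38 = 44

44


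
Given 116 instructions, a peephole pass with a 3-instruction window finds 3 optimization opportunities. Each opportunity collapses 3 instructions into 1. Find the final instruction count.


Each match removes 2 instructions.
Total removed = 3 * 2 = 6
Remaining = 116 - 6 = 110

110


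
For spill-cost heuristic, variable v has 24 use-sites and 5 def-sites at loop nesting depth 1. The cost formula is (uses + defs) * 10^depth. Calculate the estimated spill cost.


uses + defs = 24 + 5 = 29
10^1 = 10
Spill cost = 29 * 10 = 290

290


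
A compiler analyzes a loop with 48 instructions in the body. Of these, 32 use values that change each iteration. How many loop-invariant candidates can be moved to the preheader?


Invariant candidates = total - loop-dependent
= 48 - 32 = 16

16


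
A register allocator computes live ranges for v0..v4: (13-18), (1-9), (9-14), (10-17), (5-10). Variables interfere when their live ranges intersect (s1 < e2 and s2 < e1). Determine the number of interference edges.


Check all pairs for overlapping intervals.
Two intervals (s1,e1) and (s2,e2) overlap if s1 < e2 and s2 < e1.
v0 (13-18) vs v1..v4: overlaps v2, v3 -> 2
v1 (1-9) vs v2..v4: overlaps v4 -> 1
v2 (9-14) vs v3..v4: overlaps v3, v4 -> 2
v3 (10-17) vs v4: overlaps none -> 0
Total overlapping pairs = 2 + 1 + 2 + 0 = 5

5


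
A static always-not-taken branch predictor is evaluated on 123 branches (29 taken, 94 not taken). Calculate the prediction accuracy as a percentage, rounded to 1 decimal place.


Predictor: always-not-taken
Correct predictions = 94
Accuracy = 94 / 123 * 100 = 76.4%

76.4


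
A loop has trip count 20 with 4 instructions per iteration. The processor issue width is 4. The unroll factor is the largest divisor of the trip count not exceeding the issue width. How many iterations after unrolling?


Largest divisor of 20 <= 4 is 4
New iterations = 20 / 4 = 5

5


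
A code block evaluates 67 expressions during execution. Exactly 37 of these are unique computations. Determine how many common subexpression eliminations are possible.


CSE count = total expressions - unique expressions
= 67 - 37 = 30

30


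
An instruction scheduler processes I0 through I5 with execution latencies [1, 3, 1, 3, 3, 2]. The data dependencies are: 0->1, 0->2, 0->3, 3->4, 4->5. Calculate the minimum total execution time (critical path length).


Compute longest path through dependency graph: dist(Ik) = max over predecessors of dist + latency(Ik).
dist(I0) = latency 1 = 1
dist(I1) = dist(I0) + 3 = 1 + 3 = 4
dist(I2) = dist(I0) + 1 = 1 + 1 = 2
dist(I3) = dist(I0) + 3 = 1 + 3 = 4
dist(I4) = dist(I3) + 3 = 4 + 3 = 7
dist(I5) = dist(I4) + 2 = 7 + 2 = 9
Critical path = max dist = 9

9


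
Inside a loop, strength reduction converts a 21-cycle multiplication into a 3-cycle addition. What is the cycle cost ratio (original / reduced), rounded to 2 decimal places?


Ratio = mult_cost / add_cost = 21 / 3 = 7.0

7.0


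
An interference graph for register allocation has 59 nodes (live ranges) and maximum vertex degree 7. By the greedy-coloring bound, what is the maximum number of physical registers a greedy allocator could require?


Greedy coloring never needs more than (max_degree + 1) colors: when coloring a vertex, at most max_degree neighbors are already colored.
Upper bound = 7 + 1 = 8

8


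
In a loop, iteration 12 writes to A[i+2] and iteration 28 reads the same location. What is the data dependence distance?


Distance = read iteration - write iteration
= 28 - 12 = 16

16


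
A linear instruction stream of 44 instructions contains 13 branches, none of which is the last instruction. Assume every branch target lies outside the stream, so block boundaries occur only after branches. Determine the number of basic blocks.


With no in-sequence branch targets, the leaders are the first instruction plus the instruction after each branch.
Number of basic blocks = branches + 1
= 13 + 1 = 14

14


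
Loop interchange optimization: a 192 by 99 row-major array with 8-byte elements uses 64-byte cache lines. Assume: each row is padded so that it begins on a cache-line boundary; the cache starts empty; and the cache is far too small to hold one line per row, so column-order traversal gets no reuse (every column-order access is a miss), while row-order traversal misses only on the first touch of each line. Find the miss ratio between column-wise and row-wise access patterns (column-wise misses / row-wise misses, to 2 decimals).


Each row occupies 99 * 8 = 792 bytes and starts on a line boundary, so it spans ceil(792 / 64) = 13 cache lines.
Row-major traversal misses (one per line touched): 192 * ceil(99 * 8 / 64) = 2496
Column-major traversal misses (no reuse, every access misses): 192 * 99 = 19008
Ratio = 19008 / 2496 = 7.62

7.62


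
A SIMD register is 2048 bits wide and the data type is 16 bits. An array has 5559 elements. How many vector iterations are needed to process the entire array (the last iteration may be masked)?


Width = 2048 / 16 = 128 elements per vector op
Iterations = ceil(5559 / 128) = 44

44


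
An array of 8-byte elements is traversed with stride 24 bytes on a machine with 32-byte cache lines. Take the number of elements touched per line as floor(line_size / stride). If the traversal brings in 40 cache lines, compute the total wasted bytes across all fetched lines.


Elements per line = floor(32 / 24) = 1
Bytes used per line = 1 * 8 = 8
Wasted per line = 32 - 8 = 24
Total wasted = 24 * 40 = 960

960


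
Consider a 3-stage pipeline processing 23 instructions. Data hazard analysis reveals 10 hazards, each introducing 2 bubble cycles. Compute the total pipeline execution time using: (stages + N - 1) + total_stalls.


Base cycles = 3 + 23 - 1 = 25
Total stalls = 10 * 2 = 20
Total = 25 + 20 = 45

45


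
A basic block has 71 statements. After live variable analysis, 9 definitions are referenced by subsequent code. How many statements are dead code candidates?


Dead code = total statements - live definitions
= 71 - 9 = 62

62


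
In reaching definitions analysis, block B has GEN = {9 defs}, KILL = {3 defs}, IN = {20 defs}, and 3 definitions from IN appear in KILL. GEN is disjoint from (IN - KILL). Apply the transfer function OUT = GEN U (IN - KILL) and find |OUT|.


IN - KILL: 20 - 3 = 17 surviving definitions
OUT = GEN + surviving = 9 + 17 = 26

26


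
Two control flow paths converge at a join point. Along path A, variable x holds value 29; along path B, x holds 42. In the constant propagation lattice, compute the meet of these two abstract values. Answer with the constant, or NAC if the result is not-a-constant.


Meet operation: if both paths give the same constant, result is that constant; if they differ, result is NAC (not-a-constant).
Path A: 29, Path B: 42 -> differ
Result: not-a-constant -> NAC

NAC


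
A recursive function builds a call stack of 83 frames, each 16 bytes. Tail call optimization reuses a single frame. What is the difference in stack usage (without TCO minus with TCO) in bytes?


Without TCO: 83 * 16 = 1328 bytes
With TCO: reuse 1 frame = 16 bytes
Savings = 1328 - 16 = 1312

1312


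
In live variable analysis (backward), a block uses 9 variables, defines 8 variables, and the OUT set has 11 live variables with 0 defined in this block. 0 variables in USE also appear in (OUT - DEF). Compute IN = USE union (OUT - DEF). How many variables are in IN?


OUT - DEF: 11 - 0 = 11
|IN| = |USE| + |OUT - DEF| - |USE ∩ (OUT - DEF)| = 9 + 11 - 0 = 20

20


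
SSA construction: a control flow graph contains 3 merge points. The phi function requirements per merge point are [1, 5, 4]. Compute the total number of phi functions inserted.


Total phi functions = sum of phi functions at each join node
= 1 + 5 + 4 = 10

10


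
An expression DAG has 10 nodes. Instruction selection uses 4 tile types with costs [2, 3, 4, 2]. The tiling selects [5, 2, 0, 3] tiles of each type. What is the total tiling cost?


Total cost = sum(count_i * cost_i)
= 5*2 + 2*3 + 0*4 + 3*2
= 22

22


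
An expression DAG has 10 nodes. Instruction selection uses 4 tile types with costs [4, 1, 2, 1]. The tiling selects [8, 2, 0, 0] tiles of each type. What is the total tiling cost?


Total cost = sum(count_i * cost_i)
= 8*4 + 2*1 + 0*2 + 0*1
= 34

34


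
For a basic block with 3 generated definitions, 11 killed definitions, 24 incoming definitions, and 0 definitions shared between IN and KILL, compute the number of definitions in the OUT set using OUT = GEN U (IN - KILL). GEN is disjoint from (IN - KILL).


IN - KILL: 24 - 0 = 24 surviving definitions
OUT = GEN + surviving = 3 + 24 = 27

27


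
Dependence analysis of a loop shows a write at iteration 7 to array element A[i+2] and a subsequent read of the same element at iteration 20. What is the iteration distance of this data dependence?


Distance = read iteration - write iteration
= 20 - 7 = 13

13


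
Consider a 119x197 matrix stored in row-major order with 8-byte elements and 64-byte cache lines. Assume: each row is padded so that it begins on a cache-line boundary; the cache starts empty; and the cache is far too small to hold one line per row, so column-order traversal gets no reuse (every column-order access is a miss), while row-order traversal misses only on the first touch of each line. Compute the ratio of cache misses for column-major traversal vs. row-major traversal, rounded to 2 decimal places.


Each row occupies 197 * 8 = 1576 bytes and starts on a line boundary, so it spans ceil(1576 / 64) = 25 cache lines.
Row-major traversal misses (one per line touched): 119 * ceil(197 * 8 / 64) = 2975
Column-major traversal misses (no reuse, every access misses): 119 * 197 = 23443
Ratio = 23443 / 2975 = 7.88

7.88


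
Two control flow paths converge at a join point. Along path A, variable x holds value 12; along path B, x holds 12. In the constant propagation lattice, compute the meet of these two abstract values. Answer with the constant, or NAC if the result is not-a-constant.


Meet operation: if both paths give the same constant, result is that constant; if they differ, result is NAC (not-a-constant).
Path A: 12, Path B: 12 -> equal
Result: constant -> 12

12


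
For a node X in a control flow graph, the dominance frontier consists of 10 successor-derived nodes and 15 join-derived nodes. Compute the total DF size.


DF(X) = direct successor contributions + join point contributions
= 10 + 15 = 25

25


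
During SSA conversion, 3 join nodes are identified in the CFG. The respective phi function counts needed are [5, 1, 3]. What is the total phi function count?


Total phi functions = sum of phi functions at each join node
= 5 + 1 + 3 = 9

9


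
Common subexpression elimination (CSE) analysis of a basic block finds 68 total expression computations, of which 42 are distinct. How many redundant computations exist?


CSE count = total expressions - unique expressions
= 68 - 42 = 26

26
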